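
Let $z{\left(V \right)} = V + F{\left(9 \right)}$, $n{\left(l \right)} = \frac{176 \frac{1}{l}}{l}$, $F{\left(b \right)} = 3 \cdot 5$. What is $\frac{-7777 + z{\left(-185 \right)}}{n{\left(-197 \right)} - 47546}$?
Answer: $\frac{102805041}{615070846} \approx 0.16714$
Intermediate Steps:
$F{\left(b \right)} = 15$
$n{\left(l \right)} = \frac{176}{l^{2}}$
$z{\left(V \right)} = 15 + V$ ($z{\left(V \right)} = V + 15 = 15 + V$)
$\frac{-7777 + z{\left(-185 \right)}}{n{\left(-197 \right)} - 47546} = \frac{-7777 + \left(15 - 185\right)}{\frac{176}{38809} - 47546} = \frac{-7777 - 170}{176 \cdot \frac{1}{38809} - 47546} = - \frac{7947}{\frac{176}{38809} - 47546} = - \frac{7947}{- \frac{1845212538}{38809}} = \left(-7947\right) \left(- \frac{38809}{1845212538}\right) = \frac{102805041}{615070846}$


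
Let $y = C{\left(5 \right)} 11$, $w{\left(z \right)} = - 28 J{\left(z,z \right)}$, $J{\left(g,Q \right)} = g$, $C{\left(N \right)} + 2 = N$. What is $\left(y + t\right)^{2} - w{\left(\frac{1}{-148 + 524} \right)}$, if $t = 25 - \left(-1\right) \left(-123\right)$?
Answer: $\frac{397157}{94} \approx 4225.1$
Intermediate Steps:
$C{\left(N \right)} = -2 + N$
$t = -98$ ($t = 25 - 123 = -98$)
$w{\left(z \right)} = - 28 z$
$y = 33$ ($y = \left(-2 + 5\right) 11 = 3 \cdot 11 = 33$)
$\left(y + t\right)^{2} - w{\left(\frac{1}{-148 + 524} \right)} = \left(33 - 98\right)^{2} - - \frac{28}{-148 + 524} = \left(-65\right)^{2} - - \frac{28}{376} = 4225 - \left(-28\right) \frac{1}{376} = 4225 - - \frac{7}{94} = 4225 + \frac{7}{94} = \frac{397157}{94}$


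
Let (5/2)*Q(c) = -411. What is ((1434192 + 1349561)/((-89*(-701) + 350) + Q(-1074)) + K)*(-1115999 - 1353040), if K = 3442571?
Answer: -886468483527762224/104291 ≈ -8.4999e+12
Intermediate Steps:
Q(c) = -822/5 (Q(c) = (⅖)*(-411) = -822/5)
((1434192 + 1349561)/((-89*(-701) + 350) + Q(-1074)) + K)*(-1115999 - 1353040) = ((1434192 + 1349561)/((-89*(-701) + 350) - 822/5) + 3442571)*(-1115999 - 1353040) = (2783753/((62389 + 350) - 822/5) + 3442571)*(-2469039) = (2783753/(62739 - 822/5) + 3442571)*(-2469039) = (2783753/(312873/5) + 3442571)*(-2469039) = (2783753*(5/312873) + 3442571)*(-2469039) = (13918765/312873 + 3442571)*(-2469039) = (1077101435248/312873)*(-2469039) = -886468483527762224/104291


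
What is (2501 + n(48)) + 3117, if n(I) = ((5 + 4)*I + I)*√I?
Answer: 5618 + 1920*√3 ≈ 8943.5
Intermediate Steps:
n(I) = 10*I^(3/2) (n(I) = (9*I + I)*√I = (10*I)*√I = 10*I^(3/2))
(2501 + n(48)) + 3117 = (2501 + 10*48^(3/2)) + 3117 = (2501 + 10*(192*√3)) + 3117 = (2501 + 1920*√3) + 3117 = 5618 + 1920*√3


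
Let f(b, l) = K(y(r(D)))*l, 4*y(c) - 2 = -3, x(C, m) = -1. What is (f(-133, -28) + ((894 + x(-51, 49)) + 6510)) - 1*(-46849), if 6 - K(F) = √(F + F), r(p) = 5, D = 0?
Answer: 54084 + 14*I*√2 ≈ 54084.0 + 19.799*I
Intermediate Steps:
y(c) = -¼ (y(c) = ½ + (¼)*(-3) = ½ - ¾ = -¼)
K(F) = 6 - √2*√F (K(F) = 6 - √(F + F) = 6 - √(2*F) = 6 - √2*√F)
f(b, l) = l*(6 - I*√2/2) (f(b, l) = (6 - √2*√(-¼))*l = (6 - √2*I/2)*l = (6 - I*√2/2)*l = l*(6 - I*√2/2))
(f(-133, -28) + ((894 + x(-51, 49)) + 6510)) - 1*(-46849) = ((½)*(-28)*(12 - I*√2) + ((894 - 1) + 6510)) - 1*(-46849) = ((-168 + 14*I*√2) + (893 + 6510)) + 46849 = ((-168 + 14*I*√2) + 7403) + 46849 = (7235 + 14*I*√2) + 46849 = 54084 + 14*I*√2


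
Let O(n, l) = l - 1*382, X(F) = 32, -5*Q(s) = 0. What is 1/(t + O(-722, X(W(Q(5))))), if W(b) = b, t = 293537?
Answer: 1/293187 ≈ 3.4108e-6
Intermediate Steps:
Q(s) = 0 (Q(s) = -⅕*0 = 0)
O(n, l) = -382 + l (O(n, l) = l - 382 = -382 + l)
1/(t + O(-722, X(W(Q(5))))) = 1/(293537 + (-382 + 32)) = 1/(293537 - 350) = 1/293187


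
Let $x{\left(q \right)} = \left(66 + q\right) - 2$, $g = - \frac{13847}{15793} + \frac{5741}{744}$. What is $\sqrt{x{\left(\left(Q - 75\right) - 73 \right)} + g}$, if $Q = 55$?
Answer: $\frac{i \sqrt{764878428043854}}{5874996} \approx 4.7075 i$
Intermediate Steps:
$g = \frac{80365445}{11749992}$ ($g = \left(-13847\right) \frac{1}{15793} + 5741 \cdot \frac{1}{744} = - \frac{13847}{15793} + \frac{5741}{744} = \frac{80365445}{11749992} \approx 6.8396$)
$x{\left(q \right)} = 64 + q$
$\sqrt{x{\left(\left(Q - 75\right) - 73 \right)} + g} = \sqrt{\left(64 + \left(\left(55 - 75\right) - 73\right)\right) + \frac{80365445}{11749992}} = \sqrt{\left(64 - 93\right) + \frac{80365445}{11749992}} = \sqrt{-29 + \frac{80365445}{11749992}} = \sqrt{- \frac{260384323}{11749992}} = \frac{i \sqrt{764878428043854}}{5874996}$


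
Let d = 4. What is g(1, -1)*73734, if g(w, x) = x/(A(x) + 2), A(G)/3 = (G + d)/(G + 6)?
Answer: -368670/19 ≈ -19404.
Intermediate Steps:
A(G) = 3*(4 + G)/(6 + G) (A(G) = 3*((G + 4)/(G + 6)) = 3*((4 + G)/(6 + G)) = 3*(4 + G)/(6 + G))
g(w, x) = x/(2 + 3*(4 + x)/(6 + x)) (g(w, x) = x/(3*(4 + x)/(6 + x) + 2) = x/(2 + 3*(4 + x)/(6 + x)))
g(1, -1)*73734 = -(6 - 1)/(24 + 5*(-1))*73734 = -1*5/(24 - 5)*73734 = -1*5/19*73734 = -1*1/19*5*73734 = -5/19*73734 = -368670/19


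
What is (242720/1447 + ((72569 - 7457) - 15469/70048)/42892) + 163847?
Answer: 713062287677089893/4347509786752 ≈ 1.6402e+5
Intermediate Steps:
(242720/1447 + ((72569 - 7457) - 15469/70048)/42892) + 163847 = (242720*(1/1447) + (65112 - 15469*1/70048)*(1/42892)) + 163847 = (242720/1447 + (65112 - 15469/70048)*(1/42892)) + 163847 = (242720/1447 + (4560949907/70048)*(1/42892)) + 163847 = (242720/1447 + 4560949907/3004498816) + 163847 = 735851647134949/4347509786752 + 163847 = 713062287677089893/4347509786752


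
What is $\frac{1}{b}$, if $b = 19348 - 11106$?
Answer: $\frac{1}{8242} \approx 0.00012133$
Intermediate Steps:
$b = 8242$ ($b = 19348 - 11106 = 8242$)
$\frac{1}{b} = \frac{1}{8242}$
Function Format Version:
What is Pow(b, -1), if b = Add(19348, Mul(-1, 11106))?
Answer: Rational(1, 8242) ≈ 0.00012133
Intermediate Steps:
b = 8242 (b = Add(19348, -11106) = 8242)
Pow(b, -1) = Pow(8242, -1) = Rational(1, 8242)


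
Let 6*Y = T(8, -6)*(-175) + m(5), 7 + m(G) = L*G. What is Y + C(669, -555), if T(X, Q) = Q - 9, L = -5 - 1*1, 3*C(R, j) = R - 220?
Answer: 581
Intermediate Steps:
C(R, j) = -220/3 + R/3 (C(R, j) = (R - 220)/3 = (-220 + R)/3 = -220/3 + R/3)
L = -6 (L = -5 - 1 = -6)
m(G) = -7 - 6*G
T(X, Q) = -9 + Q
Y = 1294/3 (Y = ((-9 - 6)*(-175) + (-7 - 6*5))/6 = (-15*(-175) + (-7 - 30))/6 = (2625 - 37)/6 = (⅙)*2588 = 1294/3 ≈ 431.33)
Y + C(669, -555) = 1294/3 + (-220/3 + (⅓)*669) = 1294/3 + (-220/3 + 223) = 1294/3 + 449/3 = 581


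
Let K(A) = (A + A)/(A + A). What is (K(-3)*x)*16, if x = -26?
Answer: -416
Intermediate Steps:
K(A) = 1 (K(A) = (2*A)/((2*A)) = (2*A)*(1/(2*A)) = 1)
(K(-3)*x)*16 = (1*(-26))*16 = -26*16 = -416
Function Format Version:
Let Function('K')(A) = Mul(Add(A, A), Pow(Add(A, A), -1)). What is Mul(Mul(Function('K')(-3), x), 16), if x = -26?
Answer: -416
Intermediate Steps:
Function('K')(A) = 1 (Function('K')(A) = Mul(Mul(2, A), Pow(Mul(2, A), -1)) = Mul(Mul(2, A), Mul(Rational(1, 2), Pow(A, -1))) = 1)
Mul(Mul(Function('K')(-3), x), 16) = Mul(Mul(1, -26), 16) = Mul(-26, 16) = -416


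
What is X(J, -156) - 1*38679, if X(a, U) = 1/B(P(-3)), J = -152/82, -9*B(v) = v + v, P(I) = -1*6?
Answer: -154713/4 ≈ -38678.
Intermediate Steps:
P(I) = -6
B(v) = -2*v/9 (B(v) = -(v + v)/9 = -2*v/9)
J = -76/41 (J = -152*1/82 = -76/41 ≈ -1.8537)
X(a, U) = ¾ (X(a, U) = 1/(-2/9*(-6)) = 1/(4/3) = ¾)
X(J, -156) - 1*38679 = ¾ - 1*38679 = ¾ - 38679 = -154713/4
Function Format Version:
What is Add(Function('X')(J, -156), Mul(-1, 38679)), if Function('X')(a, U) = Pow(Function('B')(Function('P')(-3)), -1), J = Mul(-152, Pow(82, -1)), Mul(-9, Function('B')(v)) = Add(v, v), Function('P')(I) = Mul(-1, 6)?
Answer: Rational(-154713, 4) ≈ -38678.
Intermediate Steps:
Function('P')(I) = -6
Function('B')(v) = Mul(Rational(-2, 9), v) (Function('B')(v) = Mul(Rational(-1, 9), Add(v, v)) = Mul(Rational(-1, 9), Mul(2, v)) = Mul(Rational(-2, 9), v))
J = Rational(-76, 41) (J = Mul(-152, Rational(1, 82)) = Rational(-76, 41) ≈ -1.8537)
Function('X')(a, U) = Rational(3, 4) (Function('X')(a, U) = Pow(Mul(Rational(-2, 9), -6), -1) = Pow(Rational(4, 3), -1) = Rational(3, 4))
Add(Function('X')(J, -156), Mul(-1, 38679)) = Add(Rational(3, 4), Mul(-1, 38679)) = Add(Rational(3, 4), -38679) = Rational(-154713, 4)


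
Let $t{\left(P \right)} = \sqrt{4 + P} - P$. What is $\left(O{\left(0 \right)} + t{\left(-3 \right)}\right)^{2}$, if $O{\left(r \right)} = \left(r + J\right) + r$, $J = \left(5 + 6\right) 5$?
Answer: $3481$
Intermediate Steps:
$J = 55$ ($J = 11 \cdot 5 = 55$)
$O{\left(r \right)} = 55 + 2 r$ ($O{\left(r \right)} = \left(r + 55\right) + r = \left(55 + r\right) + r = 55 + 2 r$)
$\left(O{\left(0 \right)} + t{\left(-3 \right)}\right)^{2} = \left(\left(55 + 2 \cdot 0\right) + \left(\sqrt{4 - 3} - -3\right)\right)^{2} = \left(\left(55 + 0\right) + \left(\sqrt{1} + 3\right)\right)^{2} = \left(55 + \left(1 + 3\right)\right)^{2} = \left(55 + 4\right)^{2} = 59^{2} = 3481$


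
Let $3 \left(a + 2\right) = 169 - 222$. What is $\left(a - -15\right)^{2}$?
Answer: $\frac{196}{9} \approx 21.778$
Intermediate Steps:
$a = - \frac{59}{3}$ ($a = -2 + \frac{169 - 222}{3} = -2 + \frac{1}{3} \left(-53\right) = -2 - \frac{53}{3} = - \frac{59}{3} \approx -19.667$)
$\left(a - -15\right)^{2} = \left(- \frac{59}{3} - -15\right)^{2} = \left(- \frac{59}{3} + \left(-44 + 59\right)\right)^{2} = \left(- \frac{59}{3} + 15\right)^{2} = \left(- \frac{14}{3}\right)^{2} = \frac{196}{9}$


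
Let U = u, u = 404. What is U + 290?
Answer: 694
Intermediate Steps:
U = 404
U + 290 = 404 + 290 = 694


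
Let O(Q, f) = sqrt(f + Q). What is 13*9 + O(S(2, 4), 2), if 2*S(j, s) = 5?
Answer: 117 + 3*sqrt(2)/2 ≈ 119.12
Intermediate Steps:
S(j, s) = 5/2 (S(j, s) = (1/2)*5 = 5/2)
O(Q, f) = sqrt(Q + f)
13*9 + O(S(2, 4), 2) = 13*9 + sqrt(5/2 + 2) = 117 + sqrt(9/2) = 117 + 3*sqrt(2)/2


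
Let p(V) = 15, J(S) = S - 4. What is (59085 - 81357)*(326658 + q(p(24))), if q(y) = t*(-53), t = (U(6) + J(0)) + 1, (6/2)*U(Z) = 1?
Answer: -7278474752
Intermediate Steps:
U(Z) = ⅓ (U(Z) = (⅓)*1 = ⅓)
J(S) = -4 + S
t = -8/3 (t = (⅓ + (-4 + 0)) + 1 = (⅓ - 4) + 1 = -11/3 + 1 = -8/3 ≈ -2.6667)
q(y) = 424/3 (q(y) = -8/3*(-53) = 424/3)
(59085 - 81357)*(326658 + q(p(24))) = (59085 - 81357)*(326658 + 424/3) = -22272*980398/3 = -7278474752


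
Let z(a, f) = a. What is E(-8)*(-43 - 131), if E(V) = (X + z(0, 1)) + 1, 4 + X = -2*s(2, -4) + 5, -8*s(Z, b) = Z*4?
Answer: -696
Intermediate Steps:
s(Z, b) = -Z/2 (s(Z, b) = -Z*4/8 = -Z/2)
X = 3 (X = -4 + (-(-1)*2 + 5) = -4 + (-2*(-1) + 5) = -4 + (2 + 5) = -4 + 7 = 3)
E(V) = 4 (E(V) = (3 + 0) + 1 = 3 + 1 = 4)
E(-8)*(-43 - 131) = 4*(-43 - 131) = 4*(-174) = -696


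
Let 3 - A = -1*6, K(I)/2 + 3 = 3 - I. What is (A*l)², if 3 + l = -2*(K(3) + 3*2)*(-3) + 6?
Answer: 729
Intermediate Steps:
K(I) = -2*I (K(I) = -6 + 2*(3 - I) = -6 + (6 - 2*I) = -2*I)
l = 3 (l = -3 + (-2*(-2*3 + 3*2)*(-3) + 6) = -3 + (-2*(-6 + 6)*(-3) + 6) = -3 + (-0*(-3) + 6) = -3 + (-2*0 + 6) = -3 + (0 + 6) = -3 + 6 = 3)
A = 9 (A = 3 - (-1)*6 = 3 - 1*(-6) = 3 + 6 = 9)
(A*l)² = (9*3)² = 27² = 729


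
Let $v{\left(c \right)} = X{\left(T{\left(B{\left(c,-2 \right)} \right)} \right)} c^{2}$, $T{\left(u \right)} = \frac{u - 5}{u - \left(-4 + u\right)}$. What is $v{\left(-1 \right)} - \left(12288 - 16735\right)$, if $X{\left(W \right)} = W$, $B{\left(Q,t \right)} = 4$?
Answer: $\frac{17787}{4} \approx 4446.8$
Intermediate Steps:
$T{\left(u \right)} = - \frac{5}{4} + \frac{u}{4}$ ($T{\left(u \right)} = \frac{-5 + u}{4} = \left(-5 + u\right) \frac{1}{4} = - \frac{5}{4} + \frac{u}{4}$)
$v{\left(c \right)} = - \frac{c^{2}}{4}$ ($v{\left(c \right)} = \left(- \frac{5}{4} + \frac{1}{4} \cdot 4\right) c^{2} = \left(- \frac{5}{4} + 1\right) c^{2} = - \frac{c^{2}}{4}$)
$v{\left(-1 \right)} - \left(12288 - 16735\right) = - \frac{\left(-1\right)^{2}}{4} - \left(12288 - 16735\right) = \left(- \frac{1}{4}\right) 1 - -4447 = - \frac{1}{4} + 4447 = \frac{17787}{4}$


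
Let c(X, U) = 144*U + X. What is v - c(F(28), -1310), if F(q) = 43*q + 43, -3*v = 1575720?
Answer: -337847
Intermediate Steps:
v = -525240 (v = -1/3*1575720 = -525240)
F(q) = 43 + 43*q
c(X, U) = X + 144*U
v - c(F(28), -1310) = -525240 - ((43 + 43*28) + 144*(-1310)) = -525240 - ((43 + 1204) - 188640) = -525240 - (1247 - 188640) = -525240 - 1*(-187393) = -525240 + 187393 = -337847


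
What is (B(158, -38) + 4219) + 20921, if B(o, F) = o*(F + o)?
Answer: 44100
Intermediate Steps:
(B(158, -38) + 4219) + 20921 = (158*(-38 + 158) + 4219) + 20921 = (158*120 + 4219) + 20921 = (18960 + 4219) + 20921 = 23179 + 20921 = 44100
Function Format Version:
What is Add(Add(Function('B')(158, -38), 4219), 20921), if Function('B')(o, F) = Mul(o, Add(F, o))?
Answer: 44100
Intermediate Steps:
Add(Add(Function('B')(158, -38), 4219), 20921) = Add(Add(Mul(158, Add(-38, 158)), 4219), 20921) = Add(Add(Mul(158, 120), 4219), 20921) = Add(Add(18960, 4219), 20921) = Add(23179, 20921) = 44100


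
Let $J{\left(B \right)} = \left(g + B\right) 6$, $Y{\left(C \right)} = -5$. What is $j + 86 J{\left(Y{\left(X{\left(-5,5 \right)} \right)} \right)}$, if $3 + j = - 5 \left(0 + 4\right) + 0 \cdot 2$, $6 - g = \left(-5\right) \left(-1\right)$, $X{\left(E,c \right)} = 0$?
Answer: $-2087$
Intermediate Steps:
$g = 1$ ($g = 6 - \left(-5\right) \left(-1\right) = 6 - 5 = 1$)
$j = -23$ ($j = -3 + \left(- 5 \left(0 + 4\right) + 0 \cdot 2\right) = -3 + \left(\left(-5\right) 4 + 0\right) = -3 + \left(-20 + 0\right) = -3 - 20 = -23$)
$J{\left(B \right)} = 6 + 6 B$ ($J{\left(B \right)} = \left(1 + B\right) 6 = 6 + 6 B$)
$j + 86 J{\left(Y{\left(X{\left(-5,5 \right)} \right)} \right)} = -23 + 86 \left(6 + 6 \left(-5\right)\right) = -23 + 86 \left(6 - 30\right) = -23 + 86 \left(-24\right) = -23 - 2064 = -2087$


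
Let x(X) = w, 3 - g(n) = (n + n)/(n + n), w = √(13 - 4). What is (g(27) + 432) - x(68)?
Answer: 431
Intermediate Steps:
w = 3 (w = √9 = 3)
g(n) = 2 (g(n) = 3 - (n + n)/(n + n) = 3 - 2*n/(2*n) = 3 - 2*n*1/(2*n) = 3 - 1*1 = 3 - 1 = 2)
x(X) = 3
(g(27) + 432) - x(68) = (2 + 432) - 1*3 = 434 - 3 = 431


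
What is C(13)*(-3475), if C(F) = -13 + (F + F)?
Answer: -45175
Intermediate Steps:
C(F) = -13 + 2*F
C(13)*(-3475) = (-13 + 2*13)*(-3475) = (-13 + 26)*(-3475) = 13*(-3475) = -45175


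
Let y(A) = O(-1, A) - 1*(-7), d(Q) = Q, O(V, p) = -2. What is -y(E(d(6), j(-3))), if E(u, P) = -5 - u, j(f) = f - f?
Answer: -5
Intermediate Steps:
j(f) = 0
y(A) = 5 (y(A) = -2 - 1*(-7) = -2 + 7 = 5)
-y(E(d(6), j(-3))) = -1*5 = -5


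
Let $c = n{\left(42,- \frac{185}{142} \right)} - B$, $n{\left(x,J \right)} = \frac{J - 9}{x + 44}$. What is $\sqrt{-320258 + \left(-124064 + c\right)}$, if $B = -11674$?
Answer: $\frac{i \sqrt{16130521955467}}{6106} \approx 657.76 i$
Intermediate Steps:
$n{\left(x,J \right)} = \frac{-9 + J}{44 + x}$
$c = \frac{142561425}{12212}$ ($c = \frac{-9 - \frac{185}{142}}{44 + 42} - -11674 = \frac{-9 - \frac{185}{142}}{86} + 11674 = \frac{1}{86} \left(- \frac{1463}{142}\right) + 11674 = - \frac{1463}{12212} + 11674 = \frac{142561425}{12212} \approx 11674.0$)
$\sqrt{-320258 + \left(-124064 + c\right)} = \sqrt{-320258 + \left(-124064 + \frac{142561425}{12212}\right)} = \sqrt{-320258 - \frac{1372508143}{12212}} = \sqrt{- \frac{5283498839}{12212}} = \frac{i \sqrt{16130521955467}}{6106}$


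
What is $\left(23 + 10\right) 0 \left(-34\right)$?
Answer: $0$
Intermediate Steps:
$\left(23 + 10\right) 0 \left(-34\right) = 33 \cdot 0 \left(-34\right) = 0 \left(-34\right) = 0$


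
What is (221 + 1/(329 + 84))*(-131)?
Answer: -11956894/413 ≈ -28951.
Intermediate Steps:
(221 + 1/(329 + 84))*(-131) = (221 + 1/413)*(-131) = (91274/413)*(-131) = -11956894/413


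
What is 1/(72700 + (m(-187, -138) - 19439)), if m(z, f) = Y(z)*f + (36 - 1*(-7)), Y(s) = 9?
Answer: 1/52062 ≈ 1.9208e-5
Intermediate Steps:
m(z, f) = 43 + 9*f (m(z, f) = 9*f + (36 - 1*(-7)) = 9*f + (36 + 7) = 9*f + 43 = 43 + 9*f)
1/(72700 + (m(-187, -138) - 19439)) = 1/(72700 + ((43 + 9*(-138)) - 19439)) = 1/(72700 + ((43 - 1242) - 19439)) = 1/(72700 + (-1199 - 19439)) = 1/(72700 - 20638) = 1/52062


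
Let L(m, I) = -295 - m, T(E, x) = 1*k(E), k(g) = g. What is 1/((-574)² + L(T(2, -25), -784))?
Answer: 1/329179 ≈ 3.0379e-6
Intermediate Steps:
T(E, x) = E (T(E, x) = 1*E = E)
1/((-574)² + L(T(2, -25), -784)) = 1/((-574)² + (-295 - 1*2)) = 1/(329476 + (-295 - 2)) = 1/(329476 - 297) = 1/329179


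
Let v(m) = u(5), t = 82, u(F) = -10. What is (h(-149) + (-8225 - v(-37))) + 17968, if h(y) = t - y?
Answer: 9984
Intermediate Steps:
v(m) = -10
h(y) = 82 - y
(h(-149) + (-8225 - v(-37))) + 17968 = ((82 - 1*(-149)) + (-8225 - 1*(-10))) + 17968 = ((82 + 149) + (-8225 + 10)) + 17968 = (231 - 8215) + 17968 = -7984 + 17968 = 9984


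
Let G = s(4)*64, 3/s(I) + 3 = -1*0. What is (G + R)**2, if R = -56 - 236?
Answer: 126736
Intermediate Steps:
s(I) = -1 (s(I) = 3/(-3 - 1*0) = 3/(-3 + 0) = 3/(-3) = 3*(-1/3) = -1)
R = -292
G = -64 (G = -1*64 = -64)
(G + R)**2 = (-64 - 292)**2 = (-356)**2 = 126736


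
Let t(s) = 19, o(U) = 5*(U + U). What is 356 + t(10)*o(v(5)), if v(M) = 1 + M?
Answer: 1496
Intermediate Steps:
o(U) = 10*U (o(U) = 5*(2*U) = 10*U)
356 + t(10)*o(v(5)) = 356 + 19*(10*(1 + 5)) = 356 + 19*(10*6) = 356 + 19*60 = 356 + 1140 = 1496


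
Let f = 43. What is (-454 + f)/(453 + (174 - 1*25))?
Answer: -411/602 ≈ -0.68272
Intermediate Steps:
(-454 + f)/(453 + (174 - 1*25)) = (-454 + 43)/(453 + (174 - 1*25)) = -411/(453 + (174 - 25)) = -411/(453 + 149) = -411/602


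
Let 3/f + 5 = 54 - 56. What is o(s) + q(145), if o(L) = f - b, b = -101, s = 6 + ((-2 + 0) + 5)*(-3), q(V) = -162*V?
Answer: -163726/7 ≈ -23389.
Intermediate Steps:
f = -3/7 (f = 3/(-5 + (54 - 56)) = 3/(-5 - 2) = 3/(-7) = 3*(-⅐) = -3/7 ≈ -0.42857)
s = -3 (s = 6 + (-2 + 5)*(-3) = 6 + 3*(-3) = 6 - 9 = -3)
o(L) = 704/7 (o(L) = -3/7 - 1*(-101) = -3/7 + 101 = 704/7)
o(s) + q(145) = 704/7 - 162*145 = 704/7 - 23490 = -163726/7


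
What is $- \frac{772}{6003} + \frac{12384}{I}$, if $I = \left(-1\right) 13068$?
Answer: $- \frac{781756}{726363} \approx -1.0763$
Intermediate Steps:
$I = -13068$
$- \frac{772}{6003} + \frac{12384}{I} = - \frac{772}{6003} + \frac{12384}{-13068} = \left(-772\right) \frac{1}{6003} + 12384 \left(- \frac{1}{13068}\right) = - \frac{772}{6003} - \frac{344}{363} = - \frac{781756}{726363}$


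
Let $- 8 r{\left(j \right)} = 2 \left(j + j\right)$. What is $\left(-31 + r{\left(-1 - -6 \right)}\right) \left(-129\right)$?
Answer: $\frac{8643}{2} \approx 4321.5$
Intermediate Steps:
$r{\left(j \right)} = - \frac{j}{2}$ ($r{\left(j \right)} = - \frac{2 \left(j + j\right)}{8} = - \frac{2 \cdot 2 j}{8} = - \frac{4 j}{8} = - \frac{j}{2}$)
$\left(-31 + r{\left(-1 - -6 \right)}\right) \left(-129\right) = \left(-31 - \frac{-1 - -6}{2}\right) \left(-129\right) = \left(-31 - \frac{-1 + 6}{2}\right) \left(-129\right) = \left(-31 - \frac{5}{2}\right) \left(-129\right) = \left(- \frac{67}{2}\right) \left(-129\right) = \frac{8643}{2}$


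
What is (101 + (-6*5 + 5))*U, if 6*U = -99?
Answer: -1254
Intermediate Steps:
U = -33/2 (U = (⅙)*(-99) = -33/2 ≈ -16.500)
(101 + (-6*5 + 5))*U = (101 + (-6*5 + 5))*(-33/2) = (101 + (-30 + 5))*(-33/2) = (101 - 25)*(-33/2) = 76*(-33/2) = -1254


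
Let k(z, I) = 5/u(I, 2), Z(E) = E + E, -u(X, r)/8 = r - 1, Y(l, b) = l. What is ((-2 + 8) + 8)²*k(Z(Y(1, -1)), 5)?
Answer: -245/2 ≈ -122.50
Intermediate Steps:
u(X, r) = 8 - 8*r (u(X, r) = -8*(r - 1) = -8*(-1 + r) = 8 - 8*r)
Z(E) = 2*E
k(z, I) = -5/8 (k(z, I) = 5/(8 - 8*2) = 5/(8 - 16) = 5/(-8) = 5*(-⅛) = -5/8)
((-2 + 8) + 8)²*k(Z(Y(1, -1)), 5) = ((-2 + 8) + 8)²*(-5/8) = (6 + 8)²*(-5/8) = 14²*(-5/8) = 196*(-5/8) = -245/2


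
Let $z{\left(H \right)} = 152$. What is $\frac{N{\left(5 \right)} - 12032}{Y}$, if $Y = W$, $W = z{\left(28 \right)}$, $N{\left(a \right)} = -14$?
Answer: $- \frac{317}{4} \approx -79.25$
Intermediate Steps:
$W = 152$
$Y = 152$
$\frac{N{\left(5 \right)} - 12032}{Y} = \frac{-14 - 12032}{152} = \left(-14 - 12032\right) \frac{1}{152} = \left(-12046\right) \frac{1}{152} = - \frac{317}{4}$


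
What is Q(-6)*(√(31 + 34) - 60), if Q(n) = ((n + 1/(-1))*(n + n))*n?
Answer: 30240 - 504*√65 ≈ 26177.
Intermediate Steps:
Q(n) = 2*n²*(-1 + n) (Q(n) = ((n - 1)*(2*n))*n = ((-1 + n)*(2*n))*n = (2*n*(-1 + n))*n = 2*n²*(-1 + n))
Q(-6)*(√(31 + 34) - 60) = (2*(-6)²*(-1 - 6))*(√(31 + 34) - 60) = (2*36*(-7))*(√65 - 60) = -504*(-60 + √65) = 30240 - 504*√65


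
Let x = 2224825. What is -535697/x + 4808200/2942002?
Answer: 4560690959803/3272719799825 ≈ 1.3935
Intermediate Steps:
-535697/x + 4808200/2942002 = -535697/2224825 + 4808200/2942002 = -535697*1/2224825 + 4808200*(1/2942002) = -535697/2224825 + 2404100/1471001 = 4560690959803/3272719799825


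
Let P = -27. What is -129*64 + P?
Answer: -8283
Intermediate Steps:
-129*64 + P = -129*64 - 27 = -8256 - 27 = -8283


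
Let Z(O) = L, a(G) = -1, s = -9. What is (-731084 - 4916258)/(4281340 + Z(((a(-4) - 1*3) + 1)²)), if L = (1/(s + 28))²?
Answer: -2038690462/1545563741 ≈ -1.3191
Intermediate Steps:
L = 1/361 (L = (1/(-9 + 28))² = (1/19)² = 1/361 ≈ 0.0027701)
Z(O) = 1/361
(-731084 - 4916258)/(4281340 + Z(((a(-4) - 1*3) + 1)²)) = (-731084 - 4916258)/(4281340 + 1/361) = -5647342/1545563741/361 = -5647342*361/1545563741 = -2038690462/1545563741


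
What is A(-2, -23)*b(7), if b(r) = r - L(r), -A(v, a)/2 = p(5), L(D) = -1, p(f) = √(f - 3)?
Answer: -16*√2 ≈ -22.627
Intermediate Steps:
p(f) = √(-3 + f)
A(v, a) = -2*√2 (A(v, a) = -2*√(-3 + 5) = -2*√2)
b(r) = 1 + r (b(r) = r - 1*(-1) = r + 1 = 1 + r)
A(-2, -23)*b(7) = (-2*√2)*(1 + 7) = -2*√2*8 = -16*√2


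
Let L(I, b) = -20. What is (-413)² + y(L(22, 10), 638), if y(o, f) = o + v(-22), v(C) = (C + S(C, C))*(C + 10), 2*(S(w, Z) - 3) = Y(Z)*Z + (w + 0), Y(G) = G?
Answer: 168005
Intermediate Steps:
S(w, Z) = 3 + w/2 + Z²/2 (S(w, Z) = 3 + (Z*Z + (w + 0))/2 = 3 + (Z² + w)/2 = 3 + (w + Z²)/2 = 3 + (w/2 + Z²/2) = 3 + w/2 + Z²/2)
v(C) = (10 + C)*(3 + C²/2 + 3*C/2) (v(C) = (C + (3 + C/2 + C²/2))*(C + 10) = (3 + C²/2 + 3*C/2)*(10 + C) = (10 + C)*(3 + C²/2 + 3*C/2))
y(o, f) = -2544 + o (y(o, f) = o + (30 + (½)*(-22)³ + 18*(-22) + (13/2)*(-22)²) = o + (30 + (½)*(-10648) - 396 + (13/2)*484) = o + (30 - 5324 - 396 + 3146) = o - 2544 = -2544 + o)
(-413)² + y(L(22, 10), 638) = (-413)² + (-2544 - 20) = 170569 - 2564 = 168005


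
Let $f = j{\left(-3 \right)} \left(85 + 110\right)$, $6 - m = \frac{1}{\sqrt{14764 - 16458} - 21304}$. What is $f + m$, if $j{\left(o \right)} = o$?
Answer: $- \frac{131393070193}{226931055} + \frac{11 i \sqrt{14}}{453862110} \approx -579.0 + 9.0684 \cdot 10^{-8} i$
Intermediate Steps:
$m = 6 - \frac{1}{-21304 + 11 i \sqrt{14}}$ ($m = 6 - \frac{1}{\sqrt{14764 - 16458} - 21304} = 6 - \frac{1}{\sqrt{-1694} - 21304} = 6 - \frac{1}{11 i \sqrt{14} - 21304} = 6 - \frac{1}{-21304 + 11 i \sqrt{14}} \approx 6.0 + 9.0684 \cdot 10^{-8} i$)
$f = -585$ ($f = - 3 \left(85 + 110\right) = \left(-3\right) 195 = -585$)
$f + m = -585 + \left(\frac{1361596982}{226931055} + \frac{11 i \sqrt{14}}{453862110}\right) = - \frac{131393070193}{226931055} + \frac{11 i \sqrt{14}}{453862110}$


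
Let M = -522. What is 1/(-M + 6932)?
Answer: 1/7454 ≈ 0.00013416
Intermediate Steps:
1/(-M + 6932) = 1/(-1*(-522) + 6932) = 1/(522 + 6932) = 1/7454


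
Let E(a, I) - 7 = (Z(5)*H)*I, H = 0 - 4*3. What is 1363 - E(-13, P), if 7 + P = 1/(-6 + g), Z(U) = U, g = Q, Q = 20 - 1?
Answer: 12228/13 ≈ 940.62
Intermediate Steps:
Q = 19
g = 19
P = -90/13 (P = -7 + 1/(-6 + 19) = -7 + 1/13 = -90/13 ≈ -6.9231)
H = -12 (H = 0 - 12 = -12)
E(a, I) = 7 - 60*I (E(a, I) = 7 + (5*(-12))*I = 7 - 60*I)
1363 - E(-13, P) = 1363 - (7 - 60*(-90/13)) = 1363 - (7 + 5400/13) = 1363 - 1*5491/13 = 1363 - 5491/13 = 12228/13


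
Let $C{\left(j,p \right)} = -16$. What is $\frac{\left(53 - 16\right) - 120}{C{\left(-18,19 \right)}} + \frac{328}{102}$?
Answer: $\frac{6857}{816} \approx 8.4032$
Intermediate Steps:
$\frac{\left(53 - 16\right) - 120}{C{\left(-18,19 \right)}} + \frac{328}{102} = \frac{\left(53 - 16\right) - 120}{-16} + \frac{328}{102} = \left(\left(53 - 16\right) - 120\right) \left(- \frac{1}{16}\right) + 328 \cdot \frac{1}{102} = \left(37 - 120\right) \left(- \frac{1}{16}\right) + \frac{164}{51} = \left(-83\right) \left(- \frac{1}{16}\right) + \frac{164}{51} = \frac{83}{16} + \frac{164}{51} = \frac{6857}{816}$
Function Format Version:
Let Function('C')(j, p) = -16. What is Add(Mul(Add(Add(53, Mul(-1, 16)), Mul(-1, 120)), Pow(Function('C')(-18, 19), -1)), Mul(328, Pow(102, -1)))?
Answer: Rational(6857, 816) ≈ 8.4032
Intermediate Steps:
Add(Mul(Add(Add(53, Mul(-1, 16)), Mul(-1, 120)), Pow(Function('C')(-18, 19), -1)), Mul(328, Pow(102, -1))) = Add(Mul(Add(Add(53, Mul(-1, 16)), Mul(-1, 120)), Pow(-16, -1)), Mul(328, Pow(102, -1))) = Add(Mul(Add(Add(53, -16), -120), Rational(-1, 16)), Mul(328, Rational(1, 102))) = Add(Mul(Add(37, -120), Rational(-1, 16)), Rational(164, 51)) = Add(Mul(-83, Rational(-1, 16)), Rational(164, 51)) = Add(Rational(83, 16), Rational(164, 51)) = Rational(6857, 816)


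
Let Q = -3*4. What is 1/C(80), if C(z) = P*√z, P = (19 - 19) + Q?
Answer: -√5/240 ≈ -0.0093170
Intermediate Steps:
Q = -12
P = -12 (P = (19 - 19) - 12 = 0 - 12 = -12)
C(z) = -12*√z
1/C(80) = 1/(-48*√5) = -√5/240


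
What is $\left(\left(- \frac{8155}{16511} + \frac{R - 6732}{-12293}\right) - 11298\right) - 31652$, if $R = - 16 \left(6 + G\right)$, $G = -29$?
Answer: $- \frac{458818146119}{10682617} \approx -42950.0$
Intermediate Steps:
$R = 368$ ($R = - 16 \left(6 - 29\right) = \left(-16\right) \left(-23\right) = 368$)
$\left(\left(- \frac{8155}{16511} + \frac{R - 6732}{-12293}\right) - 11298\right) - 31652 = \left(\left(- \frac{8155}{16511} + \frac{368 - 6732}{-12293}\right) - 11298\right) - 31652 = \left(\left(\left(-8155\right) \frac{1}{16511} + \left(368 - 6732\right) \left(- \frac{1}{12293}\right)\right) - 11298\right) - 31652 = \left(\left(- \frac{8155}{16511} - - \frac{6364}{12293}\right) - 11298\right) - 31652 = \left(\left(- \frac{8155}{16511} + \frac{6364}{12293}\right) - 11298\right) - 31652 = \left(\frac{254031}{10682617} - 11298\right) - 31652 = - \frac{120691952835}{10682617} - 31652 = - \frac{458818146119}{10682617}$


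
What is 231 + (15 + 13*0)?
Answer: 246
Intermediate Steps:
231 + (15 + 13*0) = 231 + (15 + 0) = 231 + 15 = 246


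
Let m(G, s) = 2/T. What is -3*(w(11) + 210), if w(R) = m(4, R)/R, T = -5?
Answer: -34644/55 ≈ -629.89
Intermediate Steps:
m(G, s) = -⅖ (m(G, s) = 2/(-5) = 2*(-⅕) = -⅖)
w(R) = -2/(5*R)
-3*(w(11) + 210) = -3*(-⅖/11 + 210) = -3*(-⅖*1/11 + 210) = -3*(-2/55 + 210) = -3*11548/55 = -34644/55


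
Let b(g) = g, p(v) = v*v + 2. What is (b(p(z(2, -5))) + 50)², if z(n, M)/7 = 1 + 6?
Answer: 6017209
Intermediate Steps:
z(n, M) = 49 (z(n, M) = 7*(1 + 6) = 7*7 = 49)
p(v) = 2 + v² (p(v) = v² + 2 = 2 + v²)
(b(p(z(2, -5))) + 50)² = ((2 + 49²) + 50)² = ((2 + 2401) + 50)² = (2403 + 50)² = 2453² = 6017209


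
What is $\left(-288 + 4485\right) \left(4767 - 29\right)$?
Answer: $19885386$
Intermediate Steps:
$\left(-288 + 4485\right) \left(4767 - 29\right) = 4197 \cdot 4738 = 19885386$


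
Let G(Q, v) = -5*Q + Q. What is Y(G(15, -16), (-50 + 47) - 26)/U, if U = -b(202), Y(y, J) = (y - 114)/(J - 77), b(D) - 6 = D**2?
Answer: -87/2162930 ≈ -4.0223e-5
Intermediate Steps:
G(Q, v) = -4*Q
b(D) = 6 + D**2
Y(y, J) = (-114 + y)/(-77 + J)
U = -40810 (U = -(6 + 202**2) = -(6 + 40804) = -1*40810 = -40810)
Y(G(15, -16), (-50 + 47) - 26)/U = ((-114 - 4*15)/(-77 + ((-50 + 47) - 26)))/(-40810) = ((-114 - 60)/(-77 + (-3 - 26)))*(-1/40810) = (-174/(-77 - 29))*(-1/40810) = (-174/(-106))*(-1/40810) = -1/106*(-174)*(-1/40810) = (87/53)*(-1/40810) = -87/2162930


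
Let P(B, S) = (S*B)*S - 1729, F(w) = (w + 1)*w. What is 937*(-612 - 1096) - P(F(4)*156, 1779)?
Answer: -9875902587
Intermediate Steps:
F(w) = w*(1 + w) (F(w) = (1 + w)*w = w*(1 + w))
P(B, S) = -1729 + B*S**2 (P(B, S) = (B*S)*S - 1729 = B*S**2 - 1729 = -1729 + B*S**2)
937*(-612 - 1096) - P(F(4)*156, 1779) = 937*(-612 - 1096) - (-1729 + ((4*(1 + 4))*156)*1779**2) = 937*(-1708) - (-1729 + ((4*5)*156)*3164841) = -1600396 - (-1729 + (20*156)*3164841) = -1600396 - (-1729 + 3120*3164841) = -1600396 - (-1729 + 9874303920) = -1600396 - 1*9874302191 = -1600396 - 9874302191 = -9875902587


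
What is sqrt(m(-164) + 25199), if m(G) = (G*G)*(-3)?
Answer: I*sqrt(55489) ≈ 235.56*I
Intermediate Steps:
m(G) = -3*G**2 (m(G) = G**2*(-3) = -3*G**2)
sqrt(m(-164) + 25199) = sqrt(-3*(-164)**2 + 25199) = sqrt(-3*26896 + 25199) = sqrt(-80688 + 25199) = sqrt(-55489) = I*sqrt(55489)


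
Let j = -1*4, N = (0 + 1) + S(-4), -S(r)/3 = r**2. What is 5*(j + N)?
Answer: -255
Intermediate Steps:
S(r) = -3*r**2
N = -47 (N = (0 + 1) - 3*(-4)**2 = 1 - 3*16 = 1 - 48 = -47)
j = -4
5*(j + N) = 5*(-4 - 47) = 5*(-51) = -255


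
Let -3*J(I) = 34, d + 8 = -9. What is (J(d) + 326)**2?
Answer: 891136/9 ≈ 99015.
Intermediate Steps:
d = -17 (d = -8 - 9 = -17)
J(I) = -34/3 (J(I) = -1/3*34 = -34/3)
(J(d) + 326)**2 = (-34/3 + 326)**2 = (944/3)**2 = 891136/9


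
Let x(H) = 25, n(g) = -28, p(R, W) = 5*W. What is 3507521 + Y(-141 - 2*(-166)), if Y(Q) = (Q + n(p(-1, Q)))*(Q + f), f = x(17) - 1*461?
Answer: 3467586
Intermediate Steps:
f = -436 (f = 25 - 1*461 = 25 - 461 = -436)
Y(Q) = (-436 + Q)*(-28 + Q) (Y(Q) = (Q - 28)*(Q - 436) = (-28 + Q)*(-436 + Q) = (-436 + Q)*(-28 + Q))
3507521 + Y(-141 - 2*(-166)) = 3507521 + (12208 + (-141 - 2*(-166))² - 464*(-141 - 2*(-166))) = 3507521 + (12208 + (-141 - 1*(-332))² - 464*(-141 - 1*(-332))) = 3507521 + (12208 + (-141 + 332)² - 464*(-141 + 332)) = 3507521 + (12208 + 191² - 464*191) = 3507521 + (12208 + 36481 - 88624) = 3507521 - 39935 = 3467586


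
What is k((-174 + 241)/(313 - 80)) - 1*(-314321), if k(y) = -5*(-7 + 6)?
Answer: 314326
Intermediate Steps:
k(y) = 5 (k(y) = -5*(-1) = 5)
k((-174 + 241)/(313 - 80)) - 1*(-314321) = 5 - 1*(-314321) = 5 + 314321 = 314326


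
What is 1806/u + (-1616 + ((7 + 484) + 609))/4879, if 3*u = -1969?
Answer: -27450426/9606751 ≈ -2.8574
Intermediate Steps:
u = -1969/3 (u = (⅓)*(-1969) = -1969/3 ≈ -656.33)
1806/u + (-1616 + ((7 + 484) + 609))/4879 = 1806/(-1969/3) + (-1616 + ((7 + 484) + 609))/4879 = 1806*(-3/1969) + (-1616 + (491 + 609))*(1/4879) = -5418/1969 + (-1616 + 1100)*(1/4879) = -5418/1969 - 516*1/4879 = -5418/1969 - 516/4879 = -27450426/9606751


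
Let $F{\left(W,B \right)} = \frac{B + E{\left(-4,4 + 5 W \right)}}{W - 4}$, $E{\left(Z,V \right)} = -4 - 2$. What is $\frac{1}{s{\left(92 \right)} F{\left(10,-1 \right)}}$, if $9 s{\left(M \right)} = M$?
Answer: $- \frac{27}{322} \approx -0.083851$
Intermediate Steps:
$E{\left(Z,V \right)} = -6$
$s{\left(M \right)} = \frac{M}{9}$
$F{\left(W,B \right)} = \frac{-6 + B}{-4 + W}$ ($F{\left(W,B \right)} = \frac{B - 6}{W - 4} = \frac{-6 + B}{-4 + W}$)
$\frac{1}{s{\left(92 \right)} F{\left(10,-1 \right)}} = \frac{1}{\frac{1}{9} \cdot 92 \frac{-6 - 1}{-4 + 10}} = \frac{1}{\frac{92}{9} \cdot \frac{1}{6} \left(-7\right)} = \frac{1}{\frac{92}{9} \left(- \frac{7}{6}\right)} = \frac{1}{- \frac{322}{27}} = - \frac{27}{322}$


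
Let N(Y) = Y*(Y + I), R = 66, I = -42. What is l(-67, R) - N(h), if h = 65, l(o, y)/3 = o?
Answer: -1696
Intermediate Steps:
l(o, y) = 3*o
N(Y) = Y*(-42 + Y) (N(Y) = Y*(Y - 42) = Y*(-42 + Y))
l(-67, R) - N(h) = 3*(-67) - 65*(-42 + 65) = -201 - 65*23 = -201 - 1*1495 = -201 - 1495 = -1696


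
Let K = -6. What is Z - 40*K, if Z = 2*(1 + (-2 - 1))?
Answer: 236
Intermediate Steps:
Z = -4 (Z = 2*(1 - 3) = 2*(-2) = -4)
Z - 40*K = -4 - 40*(-6) = -4 + 240 = 236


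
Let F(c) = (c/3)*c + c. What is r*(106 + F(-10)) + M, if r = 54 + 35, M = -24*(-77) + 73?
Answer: 40295/3 ≈ 13432.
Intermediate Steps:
M = 1921 (M = 1848 + 73 = 1921)
r = 89
F(c) = c + c²/3 (F(c) = (c*(⅓))*c + c = (c/3)*c + c = c²/3 + c = c + c²/3)
r*(106 + F(-10)) + M = 89*(106 + (⅓)*(-10)*(3 - 10)) + 1921 = 89*(106 + (⅓)*(-10)*(-7)) + 1921 = 89*(106 + 70/3) + 1921 = 89*(388/3) + 1921 = 34532/3 + 1921 = 40295/3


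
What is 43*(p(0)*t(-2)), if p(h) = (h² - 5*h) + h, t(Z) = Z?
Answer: 0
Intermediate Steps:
p(h) = h² - 4*h
43*(p(0)*t(-2)) = 43*((0*(-4 + 0))*(-2)) = 43*((0*(-4))*(-2)) = 43*(0*(-2)) = 43*0 = 0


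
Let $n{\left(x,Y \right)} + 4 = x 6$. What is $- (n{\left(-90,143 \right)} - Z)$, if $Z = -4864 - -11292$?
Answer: $6972$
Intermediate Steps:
$Z = 6428$ ($Z = -4864 + 11292 = 6428$)
$n{\left(x,Y \right)} = -4 + 6 x$ ($n{\left(x,Y \right)} = -4 + x 6 = -4 + 6 x$)
$- (n{\left(-90,143 \right)} - Z) = - (\left(-4 + 6 \left(-90\right)\right) - 6428) = - (\left(-4 - 540\right) - 6428) = - (-544 - 6428) = \left(-1\right) \left(-6972\right) = 6972$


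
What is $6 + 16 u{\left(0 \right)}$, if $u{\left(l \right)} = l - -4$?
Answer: $70$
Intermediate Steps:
$u{\left(l \right)} = 4 + l$ ($u{\left(l \right)} = l + 4 = 4 + l$)
$6 + 16 u{\left(0 \right)} = 6 + 16 \left(4 + 0\right) = 6 + 16 \cdot 4 = 6 + 64 = 70$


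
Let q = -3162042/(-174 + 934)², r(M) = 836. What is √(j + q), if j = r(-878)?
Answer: √479711558/760 ≈ 28.819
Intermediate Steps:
j = 836
q = -1581021/288800 (q = -3162042/(760²) = -3162042/577600 = -3162042*1/577600 = -1581021/288800 ≈ -5.4744)
√(j + q) = √(836 - 1581021/288800) = √(239855779/288800) = √479711558/760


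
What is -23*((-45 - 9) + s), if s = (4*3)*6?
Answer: -414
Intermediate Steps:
s = 72 (s = 12*6 = 72)
-23*((-45 - 9) + s) = -23*((-45 - 9) + 72) = -23*(-54 + 72) = -23*18 = -414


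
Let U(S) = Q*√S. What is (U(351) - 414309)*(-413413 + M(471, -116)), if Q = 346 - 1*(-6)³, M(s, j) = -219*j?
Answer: 160755620781 - 654183174*√39 ≈ 1.5667e+11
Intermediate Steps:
Q = 562 (Q = 346 - 1*(-216) = 346 + 216 = 562)
U(S) = 562*√S
(U(351) - 414309)*(-413413 + M(471, -116)) = (562*√351 - 414309)*(-413413 - 219*(-116)) = (562*(3*√39) - 414309)*(-413413 + 25404) = (1686*√39 - 414309)*(-388009) = (-414309 + 1686*√39)*(-388009) = 160755620781 - 654183174*√39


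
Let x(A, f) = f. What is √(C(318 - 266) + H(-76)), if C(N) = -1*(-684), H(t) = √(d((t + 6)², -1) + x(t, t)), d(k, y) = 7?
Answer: √(684 + I*√69) ≈ 26.154 + 0.1588*I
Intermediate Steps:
H(t) = √(7 + t)
C(N) = 684
√(C(318 - 266) + H(-76)) = √(684 + √(7 - 76)) = √(684 + √(-69)) = √(684 + I*√69)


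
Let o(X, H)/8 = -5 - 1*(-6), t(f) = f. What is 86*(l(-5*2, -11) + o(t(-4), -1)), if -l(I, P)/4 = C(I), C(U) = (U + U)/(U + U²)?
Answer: 6880/9 ≈ 764.44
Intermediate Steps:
o(X, H) = 8 (o(X, H) = 8*(-5 - 1*(-6)) = 8*(-5 + 6) = 8*1 = 8)
C(U) = 2*U/(U + U²) (C(U) = (2*U)/(U + U²) = 2*U/(U + U²))
l(I, P) = -8/(1 + I)
86*(l(-5*2, -11) + o(t(-4), -1)) = 86*(-8/(1 - 5*2) + 8) = 86*(-8/(1 - 10) + 8) = 86*(-8/(-9) + 8) = 86*(-8*(-⅑) + 8) = 86*(8/9 + 8) = 86*(80/9) = 6880/9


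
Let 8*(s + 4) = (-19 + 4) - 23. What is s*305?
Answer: -10675/4 ≈ -2668.8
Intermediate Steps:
s = -35/4 (s = -4 + ((-19 + 4) - 23)/8 = -4 + (-15 - 23)/8 = -4 + (⅛)*(-38) = -4 - 19/4 = -35/4 ≈ -8.7500)
s*305 = -35/4*305 = -10675/4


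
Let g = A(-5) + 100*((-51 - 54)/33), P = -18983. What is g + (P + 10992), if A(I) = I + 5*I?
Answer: -91731/11 ≈ -8339.2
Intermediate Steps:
A(I) = 6*I
g = -3830/11 (g = 6*(-5) + 100*((-51 - 54)/33) = -30 + 100*(-105*1/33) = -30 + 100*(-35/11) = -30 - 3500/11 = -3830/11 ≈ -348.18)
g + (P + 10992) = -3830/11 + (-18983 + 10992) = -3830/11 - 7991 = -91731/11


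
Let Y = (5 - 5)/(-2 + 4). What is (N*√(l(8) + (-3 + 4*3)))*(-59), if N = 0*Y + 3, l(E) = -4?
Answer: -177*√5 ≈ -395.78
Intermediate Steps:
Y = 0 (Y = 0/2 = 0*(½) = 0)
N = 3 (N = 0*0 + 3 = 0 + 3 = 3)
(N*√(l(8) + (-3 + 4*3)))*(-59) = (3*√(-4 + (-3 + 4*3)))*(-59) = (3*√(-4 + (-3 + 12)))*(-59) = (3*√(-4 + 9))*(-59) = (3*√5)*(-59) = -177*√5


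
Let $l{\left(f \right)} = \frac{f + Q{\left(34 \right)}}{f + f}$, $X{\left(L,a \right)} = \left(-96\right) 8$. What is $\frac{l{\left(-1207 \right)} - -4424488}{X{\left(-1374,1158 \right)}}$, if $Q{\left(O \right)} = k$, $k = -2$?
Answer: $- \frac{10680715241}{1853952} \approx -5761.1$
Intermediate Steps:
$Q{\left(O \right)} = -2$
$X{\left(L,a \right)} = -768$
$l{\left(f \right)} = \frac{-2 + f}{2 f}$ ($l{\left(f \right)} = \frac{f - 2}{f + f} = \frac{-2 + f}{2 f}$)
$\frac{l{\left(-1207 \right)} - -4424488}{X{\left(-1374,1158 \right)}} = \frac{\frac{-2 - 1207}{2 \left(-1207\right)} - -4424488}{-768} = \left(\frac{1}{2} \left(- \frac{1}{1207}\right) \left(-1209\right) + 4424488\right) \left(- \frac{1}{768}\right) = \left(\frac{1209}{2414} + 4424488\right) \left(- \frac{1}{768}\right) = \frac{10680715241}{2414} \left(- \frac{1}{768}\right) = - \frac{10680715241}{1853952}$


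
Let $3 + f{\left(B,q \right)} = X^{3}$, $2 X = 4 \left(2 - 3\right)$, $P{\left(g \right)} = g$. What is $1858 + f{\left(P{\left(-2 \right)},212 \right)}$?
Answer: $1847$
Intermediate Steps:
$X = -2$ ($X = \frac{4 \left(2 - 3\right)}{2} = \frac{4 \left(-1\right)}{2} = \frac{1}{2} \left(-4\right) = -2$)
$f{\left(B,q \right)} = -11$ ($f{\left(B,q \right)} = -3 + \left(-2\right)^{3} = -3 - 8 = -11$)
$1858 + f{\left(P{\left(-2 \right)},212 \right)} = 1858 - 11 = 1847$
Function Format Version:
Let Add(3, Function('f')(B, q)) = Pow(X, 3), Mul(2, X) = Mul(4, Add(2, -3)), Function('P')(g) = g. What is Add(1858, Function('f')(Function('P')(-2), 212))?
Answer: 1847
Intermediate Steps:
X = -2 (X = Mul(Rational(1, 2), Mul(4, Add(2, -3))) = Mul(Rational(1, 2), Mul(4, -1)) = Mul(Rational(1, 2), -4) = -2)
Function('f')(B, q) = -11 (Function('f')(B, q) = Add(-3, Pow(-2, 3)) = Add(-3, -8) = -11)
Add(1858, Function('f')(Function('P')(-2), 212)) = Add(1858, -11) = 1847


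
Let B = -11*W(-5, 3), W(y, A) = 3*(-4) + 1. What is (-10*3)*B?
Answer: -3630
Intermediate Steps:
W(y, A) = -11 (W(y, A) = -12 + 1 = -11)
B = 121 (B = -11*(-11) = 121)
(-10*3)*B = -10*3*121 = -30*121 = -3630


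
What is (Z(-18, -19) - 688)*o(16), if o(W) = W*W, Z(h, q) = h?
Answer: -180736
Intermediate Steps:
o(W) = W**2
(Z(-18, -19) - 688)*o(16) = (-18 - 688)*16**2 = -706*256 = -180736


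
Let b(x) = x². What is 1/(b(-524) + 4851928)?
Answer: 1/5126504 ≈ 1.9506e-7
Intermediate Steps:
1/(b(-524) + 4851928) = 1/((-524)² + 4851928) = 1/(274576 + 4851928) = 1/5126504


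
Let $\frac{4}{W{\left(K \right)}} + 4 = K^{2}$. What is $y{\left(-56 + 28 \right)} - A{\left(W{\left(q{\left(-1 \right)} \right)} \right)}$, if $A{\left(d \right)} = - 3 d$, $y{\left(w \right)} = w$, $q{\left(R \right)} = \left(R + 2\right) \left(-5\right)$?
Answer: $- \frac{192}{7} \approx -27.429$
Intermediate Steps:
$q{\left(R \right)} = -10 - 5 R$ ($q{\left(R \right)} = \left(2 + R\right) \left(-5\right) = -10 - 5 R$)
$W{\left(K \right)} = \frac{4}{-4 + K^{2}}$
$y{\left(-56 + 28 \right)} - A{\left(W{\left(q{\left(-1 \right)} \right)} \right)} = \left(-56 + 28\right) - - 3 \frac{4}{-4 + \left(-10 - -5\right)^{2}} = -28 - - 3 \frac{4}{-4 + \left(-10 + 5\right)^{2}} = -28 - - 3 \frac{4}{-4 + \left(-5\right)^{2}} = -28 - - 3 \frac{4}{-4 + 25} = -28 - - 3 \cdot \frac{4}{21} = -28 - - 3 \cdot 4 \cdot \frac{1}{21} = -28 - \left(-3\right) \frac{4}{21} = -28 - - \frac{4}{7} = -28 + \frac{4}{7} = - \frac{192}{7}$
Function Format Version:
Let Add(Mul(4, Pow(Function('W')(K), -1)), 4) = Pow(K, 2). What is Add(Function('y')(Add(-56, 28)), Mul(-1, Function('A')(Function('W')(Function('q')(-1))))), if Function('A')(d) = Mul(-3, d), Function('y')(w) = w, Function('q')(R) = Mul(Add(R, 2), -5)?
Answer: Rational(-192, 7) ≈ -27.429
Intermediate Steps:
Function('q')(R) = Add(-10, Mul(-5, R)) (Function('q')(R) = Mul(Add(2, R), -5) = Add(-10, Mul(-5, R)))
Function('W')(K) = Mul(4, Pow(Add(-4, Pow(K, 2)), -1))
Add(Function('y')(Add(-56, 28)), Mul(-1, Function('A')(Function('W')(Function('q')(-1))))) = Add(Add(-56, 28), Mul(-1, Mul(-3, Mul(4, Pow(Add(-4, Pow(Add(-10, Mul(-5, -1)), 2)), -1))))) = Add(-28, Mul(-1, Mul(-3, Mul(4, Pow(Add(-4, Pow(Add(-10, 5), 2)), -1))))) = Add(-28, Mul(-1, Mul(-3, Mul(4, Pow(Add(-4, Pow(-5, 2)), -1))))) = Add(-28, Mul(-1, Mul(-3, Mul(4, Pow(Add(-4, 25), -1))))) = Add(-28, Mul(-1, Mul(-3, Mul(4, Pow(21, -1))))) = Add(-28, Mul(-1, Mul(-3, Mul(4, Rational(1, 21))))) = Add(-28, Mul(-1, Mul(-3, Rational(4, 21)))) = Add(-28, Mul(-1, Rational(-4, 7))) = Add(-28, Rational(4, 7)) = Rational(-192, 7)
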